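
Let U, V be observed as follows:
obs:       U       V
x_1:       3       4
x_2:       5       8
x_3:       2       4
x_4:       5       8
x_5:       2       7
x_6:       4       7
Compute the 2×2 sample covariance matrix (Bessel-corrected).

Step 1 — column means:
  mean(U) = (3 + 5 + 2 + 5 + 2 + 4) / 6 = 21/6 = 3.5
  mean(V) = (4 + 8 + 4 + 8 + 7 + 7) / 6 = 38/6 = 6.3333

Step 2 — sample covariance S[i,j] = (1/(n-1)) · Σ_k (x_{k,i} - mean_i) · (x_{k,j} - mean_j), with n-1 = 5.
  S[U,U] = ((-0.5)·(-0.5) + (1.5)·(1.5) + (-1.5)·(-1.5) + (1.5)·(1.5) + (-1.5)·(-1.5) + (0.5)·(0.5)) / 5 = 9.5/5 = 1.9
  S[U,V] = ((-0.5)·(-2.3333) + (1.5)·(1.6667) + (-1.5)·(-2.3333) + (1.5)·(1.6667) + (-1.5)·(0.6667) + (0.5)·(0.6667)) / 5 = 9/5 = 1.8
  S[V,V] = ((-2.3333)·(-2.3333) + (1.6667)·(1.6667) + (-2.3333)·(-2.3333) + (1.6667)·(1.6667) + (0.6667)·(0.6667) + (0.6667)·(0.6667)) / 5 = 17.3333/5 = 3.4667

S is symmetric (S[j,i] = S[i,j]). Assembling:

S = [[1.9, 1.8],
 [1.8, 3.4667]]


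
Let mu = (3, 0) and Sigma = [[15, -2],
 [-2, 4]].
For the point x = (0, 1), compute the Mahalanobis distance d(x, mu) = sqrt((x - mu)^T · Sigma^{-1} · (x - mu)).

Step 1 — centre the observation: (x - mu) = (-3, 1).

Step 2 — invert Sigma. det(Sigma) = 15·4 - (-2)² = 56.
  Sigma^{-1} = (1/det) · [[d, -b], [-b, a]] = [[0.0714, 0.0357],
 [0.0357, 0.2679]].

Step 3 — form the quadratic (x - mu)^T · Sigma^{-1} · (x - mu):
  Sigma^{-1} · (x - mu) = (-0.1786, 0.1607).
  (x - mu)^T · [Sigma^{-1} · (x - mu)] = (-3)·(-0.1786) + (1)·(0.1607) = 0.6964.

Step 4 — take square root: d = √(0.6964) ≈ 0.8345.

d(x, mu) = √(0.6964) ≈ 0.8345


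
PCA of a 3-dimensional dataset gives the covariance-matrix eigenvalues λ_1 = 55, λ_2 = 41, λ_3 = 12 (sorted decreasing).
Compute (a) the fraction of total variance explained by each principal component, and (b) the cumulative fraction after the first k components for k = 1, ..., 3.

Step 1 — total variance = trace(Sigma) = Σ λ_i = 55 + 41 + 12 = 108.

Step 2 — fraction explained by component i = λ_i / Σ λ:
  PC1: 55/108 = 0.5093
  PC2: 41/108 = 0.3796
  PC3: 12/108 = 0.1111

Step 3 — cumulative fraction after k components = (λ_1 + ... + λ_k) / Σ λ:
  k = 1: 55/108 = 0.5093
  k = 2: (55 + 41)/108 = 96/108 = 0.8889
  k = 3: (55 + 41 + 12)/108 = 108/108 = 1

Summary (fraction, with percent):

explained: PC1 0.5093 (50.93%), PC2 0.3796 (37.96%), PC3 0.1111 (11.11%);  cumulative: 0.5093, 0.8889, 1


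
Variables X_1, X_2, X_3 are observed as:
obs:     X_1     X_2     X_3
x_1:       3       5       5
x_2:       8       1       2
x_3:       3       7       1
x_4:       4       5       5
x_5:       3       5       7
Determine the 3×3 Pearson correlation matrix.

Step 1 — column means:
  mean(X_1) = (3 + 8 + 3 + 4 + 3) / 5 = 21/5 = 4.2
  mean(X_2) = (5 + 1 + 7 + 5 + 5) / 5 = 23/5 = 4.6
  mean(X_3) = (5 + 2 + 1 + 5 + 7) / 5 = 20/5 = 4

Step 2 — sample variances and covariances s[i,j] = (1/(n-1)) · Σ_k (x_{k,i} - mean_i) · (x_{k,j} - mean_j), with n-1 = 4:
  s[X_1,X_1] = ((-1.2)·(-1.2) + (3.8)·(3.8) + (-1.2)·(-1.2) + (-0.2)·(-0.2) + (-1.2)·(-1.2)) / 4 = 18.8/4 = 4.7
  s[X_1,X_2] = ((-1.2)·(0.4) + (3.8)·(-3.6) + (-1.2)·(2.4) + (-0.2)·(0.4) + (-1.2)·(0.4)) / 4 = -17.6/4 = -4.4
  s[X_1,X_3] = ((-1.2)·(1) + (3.8)·(-2) + (-1.2)·(-3) + (-0.2)·(1) + (-1.2)·(3)) / 4 = -9/4 = -2.25
  s[X_2,X_2] = ((0.4)·(0.4) + (-3.6)·(-3.6) + (2.4)·(2.4) + (0.4)·(0.4) + (0.4)·(0.4)) / 4 = 19.2/4 = 4.8
  s[X_2,X_3] = ((0.4)·(1) + (-3.6)·(-2) + (2.4)·(-3) + (0.4)·(1) + (0.4)·(3)) / 4 = 2/4 = 0.5
  s[X_3,X_3] = ((1)·(1) + (-2)·(-2) + (-3)·(-3) + (1)·(1) + (3)·(3)) / 4 = 24/4 = 6
  Sample standard deviations s_i = √(s[i,i]):
  s(X_1) = √(4.7) = 2.1679
  s(X_2) = √(4.8) = 2.1909
  s(X_3) = √(6) = 2.4495

Step 3 — r_{ij} = s_{ij} / (s_i · s_j):
  r[X_1,X_1] = 1 (diagonal).
  r[X_1,X_2] = -4.4 / (2.1679 · 2.1909) = -4.4 / 4.7497 = -0.9264
  r[X_1,X_3] = -2.25 / (2.1679 · 2.4495) = -2.25 / 5.3104 = -0.4237
  r[X_2,X_2] = 1 (diagonal).
  r[X_2,X_3] = 0.5 / (2.1909 · 2.4495) = 0.5 / 5.3666 = 0.0932
  r[X_3,X_3] = 1 (diagonal).

R is symmetric with unit diagonal. Assembling:

R = [[1, -0.9264, -0.4237],
 [-0.9264, 1, 0.0932],
 [-0.4237, 0.0932, 1]]


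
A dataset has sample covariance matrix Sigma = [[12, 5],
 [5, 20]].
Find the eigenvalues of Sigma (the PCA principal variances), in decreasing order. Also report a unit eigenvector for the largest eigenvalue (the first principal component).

Step 1 — characteristic polynomial of 2×2 Sigma:
  det(Sigma - λI) = λ² - trace · λ + det = 0.
  trace = 12 + 20 = 32, det = 12·20 - (5)² = 215.
Step 2 — discriminant:
  Δ = trace² - 4·det = 1024 - 860 = 164.
Step 3 — eigenvalues:
  λ = (trace ± √Δ)/2 = (32 ± 12.8062)/2,
  λ_1 = 22.4031,  λ_2 = 9.5969.

Step 4 — unit eigenvector for λ_1: solve (Sigma - λ_1 I)v = 0. First row:
  (12 - 22.4031)·v_x + (5)·v_y = 0, i.e. (-10.4031)·v_x + (5)·v_y = 0,
  so v ∝ (b, λ_1 - a) = (5, 10.4031) = u.
  ||u|| = √((5)² + (10.4031)²) = √(133.225) ≈ 11.5423,
  v_1 = u/||u|| ≈ (0.4332, 0.9013) (||v_1|| = 1).

λ_1 = 22.4031,  λ_2 = 9.5969;  v_1 ≈ (0.4332, 0.9013)


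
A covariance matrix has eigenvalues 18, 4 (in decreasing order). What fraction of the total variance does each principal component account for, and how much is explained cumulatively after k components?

Step 1 — total variance = trace(Sigma) = Σ λ_i = 18 + 4 = 22.

Step 2 — fraction explained by component i = λ_i / Σ λ:
  PC1: 18/22 = 0.8182
  PC2: 4/22 = 0.1818

Step 3 — cumulative fraction after k components = (λ_1 + ... + λ_k) / Σ λ:
  k = 1: 18/22 = 0.8182
  k = 2: (18 + 4)/22 = 22/22 = 1

Summary (fraction, with percent):

explained: PC1 0.8182 (81.82%), PC2 0.1818 (18.18%);  cumulative: 0.8182, 1


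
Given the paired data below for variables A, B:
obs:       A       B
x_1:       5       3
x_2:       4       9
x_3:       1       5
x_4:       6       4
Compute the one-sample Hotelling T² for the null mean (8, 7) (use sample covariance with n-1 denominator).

Step 1 — sample mean vector:
  mean(A) = (5 + 4 + 1 + 6) / 4 = 16/4 = 4
  mean(B) = (3 + 9 + 5 + 4) / 4 = 21/4 = 5.25
  x̄ = (4, 5.25),  deviation x̄ - mu_0 = (4, 5.25) - (8, 7) = (-4, -1.75).

Step 2 — sample covariance matrix, S[i,j] = (1/(n-1)) · Σ_k (x_{k,i} - mean_i) · (x_{k,j} - mean_j), divisor n-1 = 3:
  S[A,A] = ((1)·(1) + (0)·(0) + (-3)·(-3) + (2)·(2)) / 3 = 14/3 = 4.6667
  S[A,B] = ((1)·(-2.25) + (0)·(3.75) + (-3)·(-0.25) + (2)·(-1.25)) / 3 = -4/3 = -1.3333
  S[B,B] = ((-2.25)·(-2.25) + (3.75)·(3.75) + (-0.25)·(-0.25) + (-1.25)·(-1.25)) / 3 = 20.75/3 = 6.9167
  S = [[4.6667, -1.3333],
 [-1.3333, 6.9167]].

Step 3 — invert S. det(S) = 4.6667·6.9167 - (-1.3333)² = 30.5.
  S^{-1} = (1/det) · [[d, -b], [-b, a]] = [[0.2268, 0.0437],
 [0.0437, 0.153]].

Step 4 — quadratic form (x̄ - mu_0)^T · S^{-1} · (x̄ - mu_0):
  S^{-1} · (x̄ - mu_0) = (-0.9836, -0.4426),
  (x̄ - mu_0)^T · [...] = (-4)·(-0.9836) + (-1.75)·(-0.4426) = 4.709.

Step 5 — scale by n: T² = 4 · 4.709 = 18.8361.

T² ≈ 18.8361


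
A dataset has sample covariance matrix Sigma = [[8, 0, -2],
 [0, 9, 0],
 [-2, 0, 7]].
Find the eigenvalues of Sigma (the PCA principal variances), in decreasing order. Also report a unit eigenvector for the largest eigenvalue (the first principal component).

Step 1 — characteristic polynomial p(λ) = det(λI - Sigma) = λ³ - tr·λ² + c_1·λ - det, where tr = trace, c_1 = sum of the principal 2×2 minors, det = det(Sigma):
  tr = 8 + 9 + 7 = 24,
  c_1 = (8·9 - (0)²) + (8·7 - (-2)²) + (9·7 - (0)²) = 72 + 52 + 63 = 187,
  det = 8·(9·7 - (0)²) - (0)·((0)·7 - (0)·(-2)) + (-2)·((0)·(0) - 9·(-2)) = 8·(63) - (0)·(0) + (-2)·(18) = 468.
  So p(λ) = λ³ - 24λ² + 187λ - 468.
Step 2 — look for an integer root (rational root theorem: any rational root is an integer divisor of 468). Testing λ = 9:
  p(9) = 729 - 1944 + 1683 - 468 = 0  ✓
  Dividing out (λ - 9): p(λ) = (λ - 9)(λ² - 15λ + 52).
Step 3 — remaining eigenvalues from the quadratic λ² - 15λ + 52 = 0:
  Δ = 15² - 4·52 = 225 - 208 = 17,  λ = (15 ± √17)/2 = (15 ± 4.1231)/2 ≈ 9.5616 or 5.4384.
  Sorted: λ_1 = 9.5616,  λ_2 = 9,  λ_3 = 5.4384  (check: sum = 24 = tr ✓).

Step 4 — unit eigenvector for λ_1 ≈ 9.5616: v spans the null space of (Sigma - λ_1 I), whose rows are
  r_1 = (-1.5616, 0, -2),  r_2 = (0, -0.5616, 0),  r_3 = (-2, 0, -2.5616).
  v is orthogonal to every row, so take v ∝ r_1 × r_2 = ((0)·(0) - (-2)·(-0.5616), (-2)·(0) - (-1.5616)·(0), (-1.5616)·(-0.5616) - (0)·(0)) ≈ (-1.1231, 0, 0.8769).
  Rescale (multiply by -1 so the first nonzero entry is positive): u = (1.1231, 0, -0.8769).
  ||u|| = √((1.1231)² + (0)² + (-0.8769)²) = √(2.0303) ≈ 1.4249,  v_1 = u/||u|| ≈ (0.7882, 0, -0.6154) (||v_1|| = 1).

λ_1 = 9.5616,  λ_2 = 9,  λ_3 = 5.4384;  v_1 ≈ (0.7882, 0, -0.6154)


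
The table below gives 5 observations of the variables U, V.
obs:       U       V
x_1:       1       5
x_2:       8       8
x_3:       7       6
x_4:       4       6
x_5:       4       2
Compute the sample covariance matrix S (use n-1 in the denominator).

Step 1 — column means:
  mean(U) = (1 + 8 + 7 + 4 + 4) / 5 = 24/5 = 4.8
  mean(V) = (5 + 8 + 6 + 6 + 2) / 5 = 27/5 = 5.4

Step 2 — sample covariance S[i,j] = (1/(n-1)) · Σ_k (x_{k,i} - mean_i) · (x_{k,j} - mean_j), with n-1 = 4.
  S[U,U] = ((-3.8)·(-3.8) + (3.2)·(3.2) + (2.2)·(2.2) + (-0.8)·(-0.8) + (-0.8)·(-0.8)) / 4 = 30.8/4 = 7.7
  S[U,V] = ((-3.8)·(-0.4) + (3.2)·(2.6) + (2.2)·(0.6) + (-0.8)·(0.6) + (-0.8)·(-3.4)) / 4 = 13.4/4 = 3.35
  S[V,V] = ((-0.4)·(-0.4) + (2.6)·(2.6) + (0.6)·(0.6) + (0.6)·(0.6) + (-3.4)·(-3.4)) / 4 = 19.2/4 = 4.8

S is symmetric (S[j,i] = S[i,j]). Assembling:

S = [[7.7, 3.35],
 [3.35, 4.8]]


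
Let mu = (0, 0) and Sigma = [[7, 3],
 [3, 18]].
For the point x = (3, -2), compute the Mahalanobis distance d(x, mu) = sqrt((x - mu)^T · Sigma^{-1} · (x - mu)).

Step 1 — centre the observation: (x - mu) = (3, -2).

Step 2 — invert Sigma. det(Sigma) = 7·18 - (3)² = 117.
  Sigma^{-1} = (1/det) · [[d, -b], [-b, a]] = [[0.1538, -0.0256],
 [-0.0256, 0.0598]].

Step 3 — form the quadratic (x - mu)^T · Sigma^{-1} · (x - mu):
  Sigma^{-1} · (x - mu) = (0.5128, -0.1966).
  (x - mu)^T · [Sigma^{-1} · (x - mu)] = (3)·(0.5128) + (-2)·(-0.1966) = 1.9316.

Step 4 — take square root: d = √(1.9316) ≈ 1.3898.

d(x, mu) = √(1.9316) ≈ 1.3898


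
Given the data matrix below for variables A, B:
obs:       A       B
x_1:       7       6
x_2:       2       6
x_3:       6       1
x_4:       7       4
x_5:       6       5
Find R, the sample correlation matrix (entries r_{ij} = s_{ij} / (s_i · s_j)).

Step 1 — column means:
  mean(A) = (7 + 2 + 6 + 7 + 6) / 5 = 28/5 = 5.6
  mean(B) = (6 + 6 + 1 + 4 + 5) / 5 = 22/5 = 4.4

Step 2 — sample variances and covariances s[i,j] = (1/(n-1)) · Σ_k (x_{k,i} - mean_i) · (x_{k,j} - mean_j), with n-1 = 4:
  s[A,A] = ((1.4)·(1.4) + (-3.6)·(-3.6) + (0.4)·(0.4) + (1.4)·(1.4) + (0.4)·(0.4)) / 4 = 17.2/4 = 4.3
  s[A,B] = ((1.4)·(1.6) + (-3.6)·(1.6) + (0.4)·(-3.4) + (1.4)·(-0.4) + (0.4)·(0.6)) / 4 = -5.2/4 = -1.3
  s[B,B] = ((1.6)·(1.6) + (1.6)·(1.6) + (-3.4)·(-3.4) + (-0.4)·(-0.4) + (0.6)·(0.6)) / 4 = 17.2/4 = 4.3
  Sample standard deviations s_i = √(s[i,i]):
  s(A) = √(4.3) = 2.0736
  s(B) = √(4.3) = 2.0736

Step 3 — r_{ij} = s_{ij} / (s_i · s_j):
  r[A,A] = 1 (diagonal).
  r[A,B] = -1.3 / (2.0736 · 2.0736) = -1.3 / 4.3 = -0.3023
  r[B,B] = 1 (diagonal).

R is symmetric with unit diagonal. Assembling:

R = [[1, -0.3023],
 [-0.3023, 1]]


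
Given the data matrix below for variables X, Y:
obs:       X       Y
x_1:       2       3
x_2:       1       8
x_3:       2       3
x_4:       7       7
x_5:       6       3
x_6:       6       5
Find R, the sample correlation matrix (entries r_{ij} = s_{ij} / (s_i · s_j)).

Step 1 — column means:
  mean(X) = (2 + 1 + 2 + 7 + 6 + 6) / 6 = 24/6 = 4
  mean(Y) = (3 + 8 + 3 + 7 + 3 + 5) / 6 = 29/6 = 4.8333

Step 2 — sample variances and covariances s[i,j] = (1/(n-1)) · Σ_k (x_{k,i} - mean_i) · (x_{k,j} - mean_j), with n-1 = 5:
  s[X,X] = ((-2)·(-2) + (-3)·(-3) + (-2)·(-2) + (3)·(3) + (2)·(2) + (2)·(2)) / 5 = 34/5 = 6.8
  s[X,Y] = ((-2)·(-1.8333) + (-3)·(3.1667) + (-2)·(-1.8333) + (3)·(2.1667) + (2)·(-1.8333) + (2)·(0.1667)) / 5 = 1/5 = 0.2
  s[Y,Y] = ((-1.8333)·(-1.8333) + (3.1667)·(3.1667) + (-1.8333)·(-1.8333) + (2.1667)·(2.1667) + (-1.8333)·(-1.8333) + (0.1667)·(0.1667)) / 5 = 24.8333/5 = 4.9667
  Sample standard deviations s_i = √(s[i,i]):
  s(X) = √(6.8) = 2.6077
  s(Y) = √(4.9667) = 2.2286

Step 3 — r_{ij} = s_{ij} / (s_i · s_j):
  r[X,X] = 1 (diagonal).
  r[X,Y] = 0.2 / (2.6077 · 2.2286) = 0.2 / 5.8115 = 0.0344
  r[Y,Y] = 1 (diagonal).

R is symmetric with unit diagonal. Assembling:

R = [[1, 0.0344],
 [0.0344, 1]]


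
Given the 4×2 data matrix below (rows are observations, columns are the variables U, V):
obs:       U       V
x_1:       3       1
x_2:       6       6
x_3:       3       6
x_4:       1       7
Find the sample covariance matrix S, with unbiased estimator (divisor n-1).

Step 1 — column means:
  mean(U) = (3 + 6 + 3 + 1) / 4 = 13/4 = 3.25
  mean(V) = (1 + 6 + 6 + 7) / 4 = 20/4 = 5

Step 2 — sample covariance S[i,j] = (1/(n-1)) · Σ_k (x_{k,i} - mean_i) · (x_{k,j} - mean_j), with n-1 = 3.
  S[U,U] = ((-0.25)·(-0.25) + (2.75)·(2.75) + (-0.25)·(-0.25) + (-2.25)·(-2.25)) / 3 = 12.75/3 = 4.25
  S[U,V] = ((-0.25)·(-4) + (2.75)·(1) + (-0.25)·(1) + (-2.25)·(2)) / 3 = -1/3 = -0.3333
  S[V,V] = ((-4)·(-4) + (1)·(1) + (1)·(1) + (2)·(2)) / 3 = 22/3 = 7.3333

S is symmetric (S[j,i] = S[i,j]). Assembling:

S = [[4.25, -0.3333],
 [-0.3333, 7.3333]]


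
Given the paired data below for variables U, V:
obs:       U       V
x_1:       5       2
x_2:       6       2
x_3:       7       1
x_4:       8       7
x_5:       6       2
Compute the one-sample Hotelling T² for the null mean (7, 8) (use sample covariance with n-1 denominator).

Step 1 — sample mean vector:
  mean(U) = (5 + 6 + 7 + 8 + 6) / 5 = 32/5 = 6.4
  mean(V) = (2 + 2 + 1 + 7 + 2) / 5 = 14/5 = 2.8
  x̄ = (6.4, 2.8),  deviation x̄ - mu_0 = (6.4, 2.8) - (7, 8) = (-0.6, -5.2).

Step 2 — sample covariance matrix, S[i,j] = (1/(n-1)) · Σ_k (x_{k,i} - mean_i) · (x_{k,j} - mean_j), divisor n-1 = 4:
  S[U,U] = ((-1.4)·(-1.4) + (-0.4)·(-0.4) + (0.6)·(0.6) + (1.6)·(1.6) + (-0.4)·(-0.4)) / 4 = 5.2/4 = 1.3
  S[U,V] = ((-1.4)·(-0.8) + (-0.4)·(-0.8) + (0.6)·(-1.8) + (1.6)·(4.2) + (-0.4)·(-0.8)) / 4 = 7.4/4 = 1.85
  S[V,V] = ((-0.8)·(-0.8) + (-0.8)·(-0.8) + (-1.8)·(-1.8) + (4.2)·(4.2) + (-0.8)·(-0.8)) / 4 = 22.8/4 = 5.7
  S = [[1.3, 1.85],
 [1.85, 5.7]].

Step 3 — invert S. det(S) = 1.3·5.7 - (1.85)² = 3.9875.
  S^{-1} = (1/det) · [[d, -b], [-b, a]] = [[1.4295, -0.4639],
 [-0.4639, 0.326]].

Step 4 — quadratic form (x̄ - mu_0)^T · S^{-1} · (x̄ - mu_0):
  S^{-1} · (x̄ - mu_0) = (1.5549, -1.4169),
  (x̄ - mu_0)^T · [...] = (-0.6)·(1.5549) + (-5.2)·(-1.4169) = 6.4351.

Step 5 — scale by n: T² = 5 · 6.4351 = 32.1755.

T² ≈ 32.1755


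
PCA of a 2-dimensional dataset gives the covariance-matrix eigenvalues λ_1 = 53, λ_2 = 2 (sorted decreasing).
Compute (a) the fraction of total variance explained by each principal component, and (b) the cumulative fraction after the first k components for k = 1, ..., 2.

Step 1 — total variance = trace(Sigma) = Σ λ_i = 53 + 2 = 55.

Step 2 — fraction explained by component i = λ_i / Σ λ:
  PC1: 53/55 = 0.9636
  PC2: 2/55 = 0.0364

Step 3 — cumulative fraction after k components = (λ_1 + ... + λ_k) / Σ λ:
  k = 1: 53/55 = 0.9636
  k = 2: (53 + 2)/55 = 55/55 = 1

Summary (fraction, with percent):

explained: PC1 0.9636 (96.36%), PC2 0.0364 (3.64%);  cumulative: 0.9636, 1


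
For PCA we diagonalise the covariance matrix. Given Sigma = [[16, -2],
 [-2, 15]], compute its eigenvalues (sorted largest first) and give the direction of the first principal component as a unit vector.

Step 1 — characteristic polynomial of 2×2 Sigma:
  det(Sigma - λI) = λ² - trace · λ + det = 0.
  trace = 16 + 15 = 31, det = 16·15 - (-2)² = 236.
Step 2 — discriminant:
  Δ = trace² - 4·det = 961 - 944 = 17.
Step 3 — eigenvalues:
  λ = (trace ± √Δ)/2 = (31 ± 4.1231)/2,
  λ_1 = 17.5616,  λ_2 = 13.4384.

Step 4 — unit eigenvector for λ_1: solve (Sigma - λ_1 I)v = 0. First row:
  (16 - 17.5616)·v_x + (-2)·v_y = 0, i.e. (-1.5616)·v_x + (-2)·v_y = 0,
  so v ∝ (b, λ_1 - a) = (-2, 1.5616); multiply by -1 so the first entry is positive: u = (2, -1.5616).
  ||u|| = √((2)² + (-1.5616)²) = √(6.4384) ≈ 2.5374,
  v_1 = u/||u|| ≈ (0.7882, -0.6154) (||v_1|| = 1).

λ_1 = 17.5616,  λ_2 = 13.4384;  v_1 ≈ (0.7882, -0.6154)


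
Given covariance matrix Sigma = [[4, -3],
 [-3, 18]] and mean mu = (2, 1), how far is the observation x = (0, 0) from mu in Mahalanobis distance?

Step 1 — centre the observation: (x - mu) = (-2, -1).

Step 2 — invert Sigma. det(Sigma) = 4·18 - (-3)² = 63.
  Sigma^{-1} = (1/det) · [[d, -b], [-b, a]] = [[0.2857, 0.0476],
 [0.0476, 0.0635]].

Step 3 — form the quadratic (x - mu)^T · Sigma^{-1} · (x - mu):
  Sigma^{-1} · (x - mu) = (-0.619, -0.1587).
  (x - mu)^T · [Sigma^{-1} · (x - mu)] = (-2)·(-0.619) + (-1)·(-0.1587) = 1.3968.

Step 4 — take square root: d = √(1.3968) ≈ 1.1819.

d(x, mu) = √(1.3968) ≈ 1.1819


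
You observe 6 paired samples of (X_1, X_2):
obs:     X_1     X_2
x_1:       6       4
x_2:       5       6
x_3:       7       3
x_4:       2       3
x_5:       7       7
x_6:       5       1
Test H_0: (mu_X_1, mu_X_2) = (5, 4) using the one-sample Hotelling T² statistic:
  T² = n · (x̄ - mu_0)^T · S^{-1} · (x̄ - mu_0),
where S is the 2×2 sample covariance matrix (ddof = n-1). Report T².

Step 1 — sample mean vector:
  mean(X_1) = (6 + 5 + 7 + 2 + 7 + 5) / 6 = 32/6 = 5.3333
  mean(X_2) = (4 + 6 + 3 + 3 + 7 + 1) / 6 = 24/6 = 4
  x̄ = (5.3333, 4),  deviation x̄ - mu_0 = (5.3333, 4) - (5, 4) = (0.3333, 0).

Step 2 — sample covariance matrix, S[i,j] = (1/(n-1)) · Σ_k (x_{k,i} - mean_i) · (x_{k,j} - mean_j), divisor n-1 = 5:
  S[X_1,X_1] = ((0.6667)·(0.6667) + (-0.3333)·(-0.3333) + (1.6667)·(1.6667) + (-3.3333)·(-3.3333) + (1.6667)·(1.6667) + (-0.3333)·(-0.3333)) / 5 = 17.3333/5 = 3.4667
  S[X_1,X_2] = ((0.6667)·(0) + (-0.3333)·(2) + (1.6667)·(-1) + (-3.3333)·(-1) + (1.6667)·(3) + (-0.3333)·(-3)) / 5 = 7/5 = 1.4
  S[X_2,X_2] = ((0)·(0) + (2)·(2) + (-1)·(-1) + (-1)·(-1) + (3)·(3) + (-3)·(-3)) / 5 = 24/5 = 4.8
  S = [[3.4667, 1.4],
 [1.4, 4.8]].

Step 3 — invert S. det(S) = 3.4667·4.8 - (1.4)² = 14.68.
  S^{-1} = (1/det) · [[d, -b], [-b, a]] = [[0.327, -0.0954],
 [-0.0954, 0.2361]].

Step 4 — quadratic form (x̄ - mu_0)^T · S^{-1} · (x̄ - mu_0):
  S^{-1} · (x̄ - mu_0) = (0.109, -0.0318),
  (x̄ - mu_0)^T · [...] = (0.3333)·(0.109) + (0)·(-0.0318) = 0.0363.

Step 5 — scale by n: T² = 6 · 0.0363 = 0.218.

T² ≈ 0.218


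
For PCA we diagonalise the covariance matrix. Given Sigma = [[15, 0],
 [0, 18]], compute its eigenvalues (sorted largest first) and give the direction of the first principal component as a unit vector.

Step 1 — characteristic polynomial of 2×2 Sigma:
  det(Sigma - λI) = λ² - trace · λ + det = 0.
  trace = 15 + 18 = 33, det = 15·18 - (0)² = 270.
Step 2 — discriminant:
  Δ = trace² - 4·det = 1089 - 1080 = 9.
Step 3 — eigenvalues:
  λ = (trace ± √Δ)/2 = (33 ± 3)/2,
  λ_1 = 18,  λ_2 = 15.

Step 4 — unit eigenvector for λ_1: Sigma is diagonal, so its eigenvectors are the coordinate axes. λ_1 = 18 is the diagonal entry on the second coordinate axis, hence
  v_1 = (0, 1) (||v_1|| = 1).

λ_1 = 18,  λ_2 = 15;  v_1 ≈ (0, 1)


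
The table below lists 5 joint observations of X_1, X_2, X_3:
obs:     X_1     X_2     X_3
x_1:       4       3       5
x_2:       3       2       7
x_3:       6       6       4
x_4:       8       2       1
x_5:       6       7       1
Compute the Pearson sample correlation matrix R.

Step 1 — column means:
  mean(X_1) = (4 + 3 + 6 + 8 + 6) / 5 = 27/5 = 5.4
  mean(X_2) = (3 + 2 + 6 + 2 + 7) / 5 = 20/5 = 4
  mean(X_3) = (5 + 7 + 4 + 1 + 1) / 5 = 18/5 = 3.6

Step 2 — sample variances and covariances s[i,j] = (1/(n-1)) · Σ_k (x_{k,i} - mean_i) · (x_{k,j} - mean_j), with n-1 = 4:
  s[X_1,X_1] = ((-1.4)·(-1.4) + (-2.4)·(-2.4) + (0.6)·(0.6) + (2.6)·(2.6) + (0.6)·(0.6)) / 4 = 15.2/4 = 3.8
  s[X_1,X_2] = ((-1.4)·(-1) + (-2.4)·(-2) + (0.6)·(2) + (2.6)·(-2) + (0.6)·(3)) / 4 = 4/4 = 1
  s[X_1,X_3] = ((-1.4)·(1.4) + (-2.4)·(3.4) + (0.6)·(0.4) + (2.6)·(-2.6) + (0.6)·(-2.6)) / 4 = -18.2/4 = -4.55
  s[X_2,X_2] = ((-1)·(-1) + (-2)·(-2) + (2)·(2) + (-2)·(-2) + (3)·(3)) / 4 = 22/4 = 5.5
  s[X_2,X_3] = ((-1)·(1.4) + (-2)·(3.4) + (2)·(0.4) + (-2)·(-2.6) + (3)·(-2.6)) / 4 = -10/4 = -2.5
  s[X_3,X_3] = ((1.4)·(1.4) + (3.4)·(3.4) + (0.4)·(0.4) + (-2.6)·(-2.6) + (-2.6)·(-2.6)) / 4 = 27.2/4 = 6.8
  Sample standard deviations s_i = √(s[i,i]):
  s(X_1) = √(3.8) = 1.9494
  s(X_2) = √(5.5) = 2.3452
  s(X_3) = √(6.8) = 2.6077

Step 3 — r_{ij} = s_{ij} / (s_i · s_j):
  r[X_1,X_1] = 1 (diagonal).
  r[X_1,X_2] = 1 / (1.9494 · 2.3452) = 1 / 4.5717 = 0.2187
  r[X_1,X_3] = -4.55 / (1.9494 · 2.6077) = -4.55 / 5.0833 = -0.8951
  r[X_2,X_2] = 1 (diagonal).
  r[X_2,X_3] = -2.5 / (2.3452 · 2.6077) = -2.5 / 6.1156 = -0.4088
  r[X_3,X_3] = 1 (diagonal).

R is symmetric with unit diagonal. Assembling:

R = [[1, 0.2187, -0.8951],
 [0.2187, 1, -0.4088],
 [-0.8951, -0.4088, 1]]


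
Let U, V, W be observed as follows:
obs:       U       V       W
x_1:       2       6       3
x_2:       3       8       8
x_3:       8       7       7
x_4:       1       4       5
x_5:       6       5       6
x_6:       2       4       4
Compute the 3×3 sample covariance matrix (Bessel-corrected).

Step 1 — column means:
  mean(U) = (2 + 3 + 8 + 1 + 6 + 2) / 6 = 22/6 = 3.6667
  mean(V) = (6 + 8 + 7 + 4 + 5 + 4) / 6 = 34/6 = 5.6667
  mean(W) = (3 + 8 + 7 + 5 + 6 + 4) / 6 = 33/6 = 5.5

Step 2 — sample covariance S[i,j] = (1/(n-1)) · Σ_k (x_{k,i} - mean_i) · (x_{k,j} - mean_j), with n-1 = 5.
  S[U,U] = ((-1.6667)·(-1.6667) + (-0.6667)·(-0.6667) + (4.3333)·(4.3333) + (-2.6667)·(-2.6667) + (2.3333)·(2.3333) + (-1.6667)·(-1.6667)) / 5 = 37.3333/5 = 7.4667
  S[U,V] = ((-1.6667)·(0.3333) + (-0.6667)·(2.3333) + (4.3333)·(1.3333) + (-2.6667)·(-1.6667) + (2.3333)·(-0.6667) + (-1.6667)·(-1.6667)) / 5 = 9.3333/5 = 1.8667
  S[U,W] = ((-1.6667)·(-2.5) + (-0.6667)·(2.5) + (4.3333)·(1.5) + (-2.6667)·(-0.5) + (2.3333)·(0.5) + (-1.6667)·(-1.5)) / 5 = 14/5 = 2.8
  S[V,V] = ((0.3333)·(0.3333) + (2.3333)·(2.3333) + (1.3333)·(1.3333) + (-1.6667)·(-1.6667) + (-0.6667)·(-0.6667) + (-1.6667)·(-1.6667)) / 5 = 13.3333/5 = 2.6667
  S[V,W] = ((0.3333)·(-2.5) + (2.3333)·(2.5) + (1.3333)·(1.5) + (-1.6667)·(-0.5) + (-0.6667)·(0.5) + (-1.6667)·(-1.5)) / 5 = 10/5 = 2
  S[W,W] = ((-2.5)·(-2.5) + (2.5)·(2.5) + (1.5)·(1.5) + (-0.5)·(-0.5) + (0.5)·(0.5) + (-1.5)·(-1.5)) / 5 = 17.5/5 = 3.5

S is symmetric (S[j,i] = S[i,j]). Assembling:

S = [[7.4667, 1.8667, 2.8],
 [1.8667, 2.6667, 2],
 [2.8, 2, 3.5]]


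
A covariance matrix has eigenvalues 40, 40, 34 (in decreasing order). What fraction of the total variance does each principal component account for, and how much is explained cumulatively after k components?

Step 1 — total variance = trace(Sigma) = Σ λ_i = 40 + 40 + 34 = 114.

Step 2 — fraction explained by component i = λ_i / Σ λ:
  PC1: 40/114 = 0.3509
  PC2: 40/114 = 0.3509
  PC3: 34/114 = 0.2982

Step 3 — cumulative fraction after k components = (λ_1 + ... + λ_k) / Σ λ:
  k = 1: 40/114 = 0.3509
  k = 2: (40 + 40)/114 = 80/114 = 0.7018
  k = 3: (40 + 40 + 34)/114 = 114/114 = 1

Summary (fraction, with percent):

explained: PC1 0.3509 (35.09%), PC2 0.3509 (35.09%), PC3 0.2982 (29.82%);  cumulative: 0.3509, 0.7018, 1


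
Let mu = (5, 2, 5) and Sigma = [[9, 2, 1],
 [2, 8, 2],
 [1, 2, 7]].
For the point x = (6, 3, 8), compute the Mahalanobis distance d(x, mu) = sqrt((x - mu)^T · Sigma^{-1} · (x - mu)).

Step 1 — centre the observation: (x - mu) = (1, 1, 3).

Step 2 — invert Sigma (cofactor / det for 3×3, or solve directly):
  Sigma^{-1} = [[0.1182, -0.0273, -0.0091],
 [-0.0273, 0.1409, -0.0364],
 [-0.0091, -0.0364, 0.1545]].

Step 3 — form the quadratic (x - mu)^T · Sigma^{-1} · (x - mu):
  Sigma^{-1} · (x - mu) = (0.0636, 0.0045, 0.4182).
  (x - mu)^T · [Sigma^{-1} · (x - mu)] = (1)·(0.0636) + (1)·(0.0045) + (3)·(0.4182) = 1.3227.

Step 4 — take square root: d = √(1.3227) ≈ 1.1501.

d(x, mu) = √(1.3227) ≈ 1.1501


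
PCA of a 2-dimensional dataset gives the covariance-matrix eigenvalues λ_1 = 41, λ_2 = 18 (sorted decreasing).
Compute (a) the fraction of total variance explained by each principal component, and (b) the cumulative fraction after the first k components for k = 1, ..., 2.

Step 1 — total variance = trace(Sigma) = Σ λ_i = 41 + 18 = 59.

Step 2 — fraction explained by component i = λ_i / Σ λ:
  PC1: 41/59 = 0.6949
  PC2: 18/59 = 0.3051

Step 3 — cumulative fraction after k components = (λ_1 + ... + λ_k) / Σ λ:
  k = 1: 41/59 = 0.6949
  k = 2: (41 + 18)/59 = 59/59 = 1

Summary (fraction, with percent):

explained: PC1 0.6949 (69.49%), PC2 0.3051 (30.51%);  cumulative: 0.6949, 1


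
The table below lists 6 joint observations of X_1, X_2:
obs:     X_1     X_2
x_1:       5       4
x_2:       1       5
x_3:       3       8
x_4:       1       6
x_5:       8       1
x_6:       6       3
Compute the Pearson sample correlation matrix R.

Step 1 — column means:
  mean(X_1) = (5 + 1 + 3 + 1 + 8 + 6) / 6 = 24/6 = 4
  mean(X_2) = (4 + 5 + 8 + 6 + 1 + 3) / 6 = 27/6 = 4.5

Step 2 — sample variances and covariances s[i,j] = (1/(n-1)) · Σ_k (x_{k,i} - mean_i) · (x_{k,j} - mean_j), with n-1 = 5:
  s[X_1,X_1] = ((1)·(1) + (-3)·(-3) + (-1)·(-1) + (-3)·(-3) + (4)·(4) + (2)·(2)) / 5 = 40/5 = 8
  s[X_1,X_2] = ((1)·(-0.5) + (-3)·(0.5) + (-1)·(3.5) + (-3)·(1.5) + (4)·(-3.5) + (2)·(-1.5)) / 5 = -27/5 = -5.4
  s[X_2,X_2] = ((-0.5)·(-0.5) + (0.5)·(0.5) + (3.5)·(3.5) + (1.5)·(1.5) + (-3.5)·(-3.5) + (-1.5)·(-1.5)) / 5 = 29.5/5 = 5.9
  Sample standard deviations s_i = √(s[i,i]):
  s(X_1) = √(8) = 2.8284
  s(X_2) = √(5.9) = 2.429

Step 3 — r_{ij} = s_{ij} / (s_i · s_j):
  r[X_1,X_1] = 1 (diagonal).
  r[X_1,X_2] = -5.4 / (2.8284 · 2.429) = -5.4 / 6.8702 = -0.786
  r[X_2,X_2] = 1 (diagonal).

R is symmetric with unit diagonal. Assembling:

R = [[1, -0.786],
 [-0.786, 1]]


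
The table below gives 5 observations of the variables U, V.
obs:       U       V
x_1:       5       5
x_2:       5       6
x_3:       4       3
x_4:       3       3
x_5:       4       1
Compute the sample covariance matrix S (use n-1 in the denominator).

Step 1 — column means:
  mean(U) = (5 + 5 + 4 + 3 + 4) / 5 = 21/5 = 4.2
  mean(V) = (5 + 6 + 3 + 3 + 1) / 5 = 18/5 = 3.6

Step 2 — sample covariance S[i,j] = (1/(n-1)) · Σ_k (x_{k,i} - mean_i) · (x_{k,j} - mean_j), with n-1 = 4.
  S[U,U] = ((0.8)·(0.8) + (0.8)·(0.8) + (-0.2)·(-0.2) + (-1.2)·(-1.2) + (-0.2)·(-0.2)) / 4 = 2.8/4 = 0.7
  S[U,V] = ((0.8)·(1.4) + (0.8)·(2.4) + (-0.2)·(-0.6) + (-1.2)·(-0.6) + (-0.2)·(-2.6)) / 4 = 4.4/4 = 1.1
  S[V,V] = ((1.4)·(1.4) + (2.4)·(2.4) + (-0.6)·(-0.6) + (-0.6)·(-0.6) + (-2.6)·(-2.6)) / 4 = 15.2/4 = 3.8

S is symmetric (S[j,i] = S[i,j]). Assembling:

S = [[0.7, 1.1],
 [1.1, 3.8]]


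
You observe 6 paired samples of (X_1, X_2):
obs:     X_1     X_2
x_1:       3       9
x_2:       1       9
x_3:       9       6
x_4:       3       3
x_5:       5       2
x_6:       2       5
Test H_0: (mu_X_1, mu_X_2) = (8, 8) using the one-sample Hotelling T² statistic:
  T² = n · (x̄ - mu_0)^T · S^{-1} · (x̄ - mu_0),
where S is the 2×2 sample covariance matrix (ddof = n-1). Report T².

Step 1 — sample mean vector:
  mean(X_1) = (3 + 1 + 9 + 3 + 5 + 2) / 6 = 23/6 = 3.8333
  mean(X_2) = (9 + 9 + 6 + 3 + 2 + 5) / 6 = 34/6 = 5.6667
  x̄ = (3.8333, 5.6667),  deviation x̄ - mu_0 = (3.8333, 5.6667) - (8, 8) = (-4.1667, -2.3333).

Step 2 — sample covariance matrix, S[i,j] = (1/(n-1)) · Σ_k (x_{k,i} - mean_i) · (x_{k,j} - mean_j), divisor n-1 = 5:
  S[X_1,X_1] = ((-0.8333)·(-0.8333) + (-2.8333)·(-2.8333) + (5.1667)·(5.1667) + (-0.8333)·(-0.8333) + (1.1667)·(1.1667) + (-1.8333)·(-1.8333)) / 5 = 40.8333/5 = 8.1667
  S[X_1,X_2] = ((-0.8333)·(3.3333) + (-2.8333)·(3.3333) + (5.1667)·(0.3333) + (-0.8333)·(-2.6667) + (1.1667)·(-3.6667) + (-1.8333)·(-0.6667)) / 5 = -11.3333/5 = -2.2667
  S[X_2,X_2] = ((3.3333)·(3.3333) + (3.3333)·(3.3333) + (0.3333)·(0.3333) + (-2.6667)·(-2.6667) + (-3.6667)·(-3.6667) + (-0.6667)·(-0.6667)) / 5 = 43.3333/5 = 8.6667
  S = [[8.1667, -2.2667],
 [-2.2667, 8.6667]].

Step 3 — invert S. det(S) = 8.1667·8.6667 - (-2.2667)² = 65.64.
  S^{-1} = (1/det) · [[d, -b], [-b, a]] = [[0.132, 0.0345],
 [0.0345, 0.1244]].

Step 4 — quadratic form (x̄ - mu_0)^T · S^{-1} · (x̄ - mu_0):
  S^{-1} · (x̄ - mu_0) = (-0.6307, -0.4342),
  (x̄ - mu_0)^T · [...] = (-4.1667)·(-0.6307) + (-2.3333)·(-0.4342) = 3.6411.

Step 5 — scale by n: T² = 6 · 3.6411 = 21.8464.

T² ≈ 21.8464


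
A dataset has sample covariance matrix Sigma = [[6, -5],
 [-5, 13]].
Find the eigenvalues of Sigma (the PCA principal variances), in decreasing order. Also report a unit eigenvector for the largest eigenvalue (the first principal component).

Step 1 — characteristic polynomial of 2×2 Sigma:
  det(Sigma - λI) = λ² - trace · λ + det = 0.
  trace = 6 + 13 = 19, det = 6·13 - (-5)² = 53.
Step 2 — discriminant:
  Δ = trace² - 4·det = 361 - 212 = 149.
Step 3 — eigenvalues:
  λ = (trace ± √Δ)/2 = (19 ± 12.2066)/2,
  λ_1 = 15.6033,  λ_2 = 3.3967.

Step 4 — unit eigenvector for λ_1: solve (Sigma - λ_1 I)v = 0. First row:
  (6 - 15.6033)·v_x + (-5)·v_y = 0, i.e. (-9.6033)·v_x + (-5)·v_y = 0,
  so v ∝ (b, λ_1 - a) = (-5, 9.6033); multiply by -1 so the first entry is positive: u = (5, -9.6033).
  ||u|| = √((5)² + (-9.6033)²) = √(117.2229) ≈ 10.827,
  v_1 = u/||u|| ≈ (0.4618, -0.887) (||v_1|| = 1).

λ_1 = 15.6033,  λ_2 = 3.3967;  v_1 ≈ (0.4618, -0.887)


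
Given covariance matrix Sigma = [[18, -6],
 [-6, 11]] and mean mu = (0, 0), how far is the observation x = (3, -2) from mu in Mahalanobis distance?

Step 1 — centre the observation: (x - mu) = (3, -2).

Step 2 — invert Sigma. det(Sigma) = 18·11 - (-6)² = 162.
  Sigma^{-1} = (1/det) · [[d, -b], [-b, a]] = [[0.0679, 0.037],
 [0.037, 0.1111]].

Step 3 — form the quadratic (x - mu)^T · Sigma^{-1} · (x - mu):
  Sigma^{-1} · (x - mu) = (0.1296, -0.1111).
  (x - mu)^T · [Sigma^{-1} · (x - mu)] = (3)·(0.1296) + (-2)·(-0.1111) = 0.6111.

Step 4 — take square root: d = √(0.6111) ≈ 0.7817.

d(x, mu) = √(0.6111) ≈ 0.7817


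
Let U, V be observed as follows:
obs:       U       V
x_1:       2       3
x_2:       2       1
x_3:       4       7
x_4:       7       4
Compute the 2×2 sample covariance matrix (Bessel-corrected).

Step 1 — column means:
  mean(U) = (2 + 2 + 4 + 7) / 4 = 15/4 = 3.75
  mean(V) = (3 + 1 + 7 + 4) / 4 = 15/4 = 3.75

Step 2 — sample covariance S[i,j] = (1/(n-1)) · Σ_k (x_{k,i} - mean_i) · (x_{k,j} - mean_j), with n-1 = 3.
  S[U,U] = ((-1.75)·(-1.75) + (-1.75)·(-1.75) + (0.25)·(0.25) + (3.25)·(3.25)) / 3 = 16.75/3 = 5.5833
  S[U,V] = ((-1.75)·(-0.75) + (-1.75)·(-2.75) + (0.25)·(3.25) + (3.25)·(0.25)) / 3 = 7.75/3 = 2.5833
  S[V,V] = ((-0.75)·(-0.75) + (-2.75)·(-2.75) + (3.25)·(3.25) + (0.25)·(0.25)) / 3 = 18.75/3 = 6.25

S is symmetric (S[j,i] = S[i,j]). Assembling:

S = [[5.5833, 2.5833],
 [2.5833, 6.25]]


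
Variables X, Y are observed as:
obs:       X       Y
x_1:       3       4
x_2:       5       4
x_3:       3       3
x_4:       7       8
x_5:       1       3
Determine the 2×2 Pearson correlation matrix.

Step 1 — column means:
  mean(X) = (3 + 5 + 3 + 7 + 1) / 5 = 19/5 = 3.8
  mean(Y) = (4 + 4 + 3 + 8 + 3) / 5 = 22/5 = 4.4

Step 2 — sample variances and covariances s[i,j] = (1/(n-1)) · Σ_k (x_{k,i} - mean_i) · (x_{k,j} - mean_j), with n-1 = 4:
  s[X,X] = ((-0.8)·(-0.8) + (1.2)·(1.2) + (-0.8)·(-0.8) + (3.2)·(3.2) + (-2.8)·(-2.8)) / 4 = 20.8/4 = 5.2
  s[X,Y] = ((-0.8)·(-0.4) + (1.2)·(-0.4) + (-0.8)·(-1.4) + (3.2)·(3.6) + (-2.8)·(-1.4)) / 4 = 16.4/4 = 4.1
  s[Y,Y] = ((-0.4)·(-0.4) + (-0.4)·(-0.4) + (-1.4)·(-1.4) + (3.6)·(3.6) + (-1.4)·(-1.4)) / 4 = 17.2/4 = 4.3
  Sample standard deviations s_i = √(s[i,i]):
  s(X) = √(5.2) = 2.2804
  s(Y) = √(4.3) = 2.0736

Step 3 — r_{ij} = s_{ij} / (s_i · s_j):
  r[X,X] = 1 (diagonal).
  r[X,Y] = 4.1 / (2.2804 · 2.0736) = 4.1 / 4.7286 = 0.8671
  r[Y,Y] = 1 (diagonal).

R is symmetric with unit diagonal. Assembling:

R = [[1, 0.8671],
 [0.8671, 1]]


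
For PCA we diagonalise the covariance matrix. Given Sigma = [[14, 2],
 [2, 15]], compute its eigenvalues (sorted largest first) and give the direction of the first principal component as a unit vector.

Step 1 — characteristic polynomial of 2×2 Sigma:
  det(Sigma - λI) = λ² - trace · λ + det = 0.
  trace = 14 + 15 = 29, det = 14·15 - (2)² = 206.
Step 2 — discriminant:
  Δ = trace² - 4·det = 841 - 824 = 17.
Step 3 — eigenvalues:
  λ = (trace ± √Δ)/2 = (29 ± 4.1231)/2,
  λ_1 = 16.5616,  λ_2 = 12.4384.

Step 4 — unit eigenvector for λ_1: solve (Sigma - λ_1 I)v = 0. First row:
  (14 - 16.5616)·v_x + (2)·v_y = 0, i.e. (-2.5616)·v_x + (2)·v_y = 0,
  so v ∝ (b, λ_1 - a) = (2, 2.5616) = u.
  ||u|| = √((2)² + (2.5616)²) = √(10.5616) ≈ 3.2499,
  v_1 = u/||u|| ≈ (0.6154, 0.7882) (||v_1|| = 1).

λ_1 = 16.5616,  λ_2 = 12.4384;  v_1 ≈ (0.6154, 0.7882)


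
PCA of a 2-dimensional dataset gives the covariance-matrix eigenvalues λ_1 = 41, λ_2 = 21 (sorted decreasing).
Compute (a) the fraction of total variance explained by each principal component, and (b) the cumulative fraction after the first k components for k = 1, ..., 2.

Step 1 — total variance = trace(Sigma) = Σ λ_i = 41 + 21 = 62.

Step 2 — fraction explained by component i = λ_i / Σ λ:
  PC1: 41/62 = 0.6613
  PC2: 21/62 = 0.3387

Step 3 — cumulative fraction after k components = (λ_1 + ... + λ_k) / Σ λ:
  k = 1: 41/62 = 0.6613
  k = 2: (41 + 21)/62 = 62/62 = 1

Summary (fraction, with percent):

explained: PC1 0.6613 (66.13%), PC2 0.3387 (33.87%);  cumulative: 0.6613, 1


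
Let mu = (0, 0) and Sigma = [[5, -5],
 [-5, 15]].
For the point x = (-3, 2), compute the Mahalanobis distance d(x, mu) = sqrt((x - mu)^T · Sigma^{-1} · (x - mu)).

Step 1 — centre the observation: (x - mu) = (-3, 2).

Step 2 — invert Sigma. det(Sigma) = 5·15 - (-5)² = 50.
  Sigma^{-1} = (1/det) · [[d, -b], [-b, a]] = [[0.3, 0.1],
 [0.1, 0.1]].

Step 3 — form the quadratic (x - mu)^T · Sigma^{-1} · (x - mu):
  Sigma^{-1} · (x - mu) = (-0.7, -0.1).
  (x - mu)^T · [Sigma^{-1} · (x - mu)] = (-3)·(-0.7) + (2)·(-0.1) = 1.9.

Step 4 — take square root: d = √(1.9) ≈ 1.3784.

d(x, mu) = √(1.9) ≈ 1.3784


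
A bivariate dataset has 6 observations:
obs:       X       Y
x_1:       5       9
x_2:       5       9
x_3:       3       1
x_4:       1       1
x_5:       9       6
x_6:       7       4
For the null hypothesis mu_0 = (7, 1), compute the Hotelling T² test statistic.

Step 1 — sample mean vector:
  mean(X) = (5 + 5 + 3 + 1 + 9 + 7) / 6 = 30/6 = 5
  mean(Y) = (9 + 9 + 1 + 1 + 6 + 4) / 6 = 30/6 = 5
  x̄ = (5, 5),  deviation x̄ - mu_0 = (5, 5) - (7, 1) = (-2, 4).

Step 2 — sample covariance matrix, S[i,j] = (1/(n-1)) · Σ_k (x_{k,i} - mean_i) · (x_{k,j} - mean_j), divisor n-1 = 5:
  S[X,X] = ((0)·(0) + (0)·(0) + (-2)·(-2) + (-4)·(-4) + (4)·(4) + (2)·(2)) / 5 = 40/5 = 8
  S[X,Y] = ((0)·(4) + (0)·(4) + (-2)·(-4) + (-4)·(-4) + (4)·(1) + (2)·(-1)) / 5 = 26/5 = 5.2
  S[Y,Y] = ((4)·(4) + (4)·(4) + (-4)·(-4) + (-4)·(-4) + (1)·(1) + (-1)·(-1)) / 5 = 66/5 = 13.2
  S = [[8, 5.2],
 [5.2, 13.2]].

Step 3 — invert S. det(S) = 8·13.2 - (5.2)² = 78.56.
  S^{-1} = (1/det) · [[d, -b], [-b, a]] = [[0.168, -0.0662],
 [-0.0662, 0.1018]].

Step 4 — quadratic form (x̄ - mu_0)^T · S^{-1} · (x̄ - mu_0):
  S^{-1} · (x̄ - mu_0) = (-0.6008, 0.5397),
  (x̄ - mu_0)^T · [...] = (-2)·(-0.6008) + (4)·(0.5397) = 3.3605.

Step 5 — scale by n: T² = 6 · 3.3605 = 20.1629.

T² ≈ 20.1629


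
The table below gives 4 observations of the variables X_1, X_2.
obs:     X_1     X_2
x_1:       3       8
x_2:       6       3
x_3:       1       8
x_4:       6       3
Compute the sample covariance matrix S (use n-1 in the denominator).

Step 1 — column means:
  mean(X_1) = (3 + 6 + 1 + 6) / 4 = 16/4 = 4
  mean(X_2) = (8 + 3 + 8 + 3) / 4 = 22/4 = 5.5

Step 2 — sample covariance S[i,j] = (1/(n-1)) · Σ_k (x_{k,i} - mean_i) · (x_{k,j} - mean_j), with n-1 = 3.
  S[X_1,X_1] = ((-1)·(-1) + (2)·(2) + (-3)·(-3) + (2)·(2)) / 3 = 18/3 = 6
  S[X_1,X_2] = ((-1)·(2.5) + (2)·(-2.5) + (-3)·(2.5) + (2)·(-2.5)) / 3 = -20/3 = -6.6667
  S[X_2,X_2] = ((2.5)·(2.5) + (-2.5)·(-2.5) + (2.5)·(2.5) + (-2.5)·(-2.5)) / 3 = 25/3 = 8.3333

S is symmetric (S[j,i] = S[i,j]). Assembling:

S = [[6, -6.6667],
 [-6.6667, 8.3333]]


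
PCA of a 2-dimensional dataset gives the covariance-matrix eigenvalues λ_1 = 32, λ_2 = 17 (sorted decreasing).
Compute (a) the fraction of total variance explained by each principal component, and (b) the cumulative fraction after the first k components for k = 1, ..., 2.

Step 1 — total variance = trace(Sigma) = Σ λ_i = 32 + 17 = 49.

Step 2 — fraction explained by component i = λ_i / Σ λ:
  PC1: 32/49 = 0.6531
  PC2: 17/49 = 0.3469

Step 3 — cumulative fraction after k components = (λ_1 + ... + λ_k) / Σ λ:
  k = 1: 32/49 = 0.6531
  k = 2: (32 + 17)/49 = 49/49 = 1

Summary (fraction, with percent):

explained: PC1 0.6531 (65.31%), PC2 0.3469 (34.69%);  cumulative: 0.6531, 1


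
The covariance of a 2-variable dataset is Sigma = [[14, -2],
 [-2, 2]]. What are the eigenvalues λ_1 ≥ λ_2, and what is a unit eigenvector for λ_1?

Step 1 — characteristic polynomial of 2×2 Sigma:
  det(Sigma - λI) = λ² - trace · λ + det = 0.
  trace = 14 + 2 = 16, det = 14·2 - (-2)² = 24.
Step 2 — discriminant:
  Δ = trace² - 4·det = 256 - 96 = 160.
Step 3 — eigenvalues:
  λ = (trace ± √Δ)/2 = (16 ± 12.6491)/2,
  λ_1 = 14.3246,  λ_2 = 1.6754.

Step 4 — unit eigenvector for λ_1: solve (Sigma - λ_1 I)v = 0. First row:
  (14 - 14.3246)·v_x + (-2)·v_y = 0, i.e. (-0.3246)·v_x + (-2)·v_y = 0,
  so v ∝ (b, λ_1 - a) = (-2, 0.3246); multiply by -1 so the first entry is positive: u = (2, -0.3246).
  ||u|| = √((2)² + (-0.3246)²) = √(4.1053) ≈ 2.0262,
  v_1 = u/||u|| ≈ (0.9871, -0.1602) (||v_1|| = 1).

λ_1 = 14.3246,  λ_2 = 1.6754;  v_1 ≈ (0.9871, -0.1602)


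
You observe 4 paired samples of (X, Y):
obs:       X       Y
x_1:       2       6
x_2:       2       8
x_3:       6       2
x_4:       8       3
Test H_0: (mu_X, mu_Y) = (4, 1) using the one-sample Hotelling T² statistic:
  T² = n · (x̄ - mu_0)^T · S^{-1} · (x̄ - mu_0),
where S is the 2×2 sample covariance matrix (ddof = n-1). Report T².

Step 1 — sample mean vector:
  mean(X) = (2 + 2 + 6 + 8) / 4 = 18/4 = 4.5
  mean(Y) = (6 + 8 + 2 + 3) / 4 = 19/4 = 4.75
  x̄ = (4.5, 4.75),  deviation x̄ - mu_0 = (4.5, 4.75) - (4, 1) = (0.5, 3.75).

Step 2 — sample covariance matrix, S[i,j] = (1/(n-1)) · Σ_k (x_{k,i} - mean_i) · (x_{k,j} - mean_j), divisor n-1 = 3:
  S[X,X] = ((-2.5)·(-2.5) + (-2.5)·(-2.5) + (1.5)·(1.5) + (3.5)·(3.5)) / 3 = 27/3 = 9
  S[X,Y] = ((-2.5)·(1.25) + (-2.5)·(3.25) + (1.5)·(-2.75) + (3.5)·(-1.75)) / 3 = -21.5/3 = -7.1667
  S[Y,Y] = ((1.25)·(1.25) + (3.25)·(3.25) + (-2.75)·(-2.75) + (-1.75)·(-1.75)) / 3 = 22.75/3 = 7.5833
  S = [[9, -7.1667],
 [-7.1667, 7.5833]].

Step 3 — invert S. det(S) = 9·7.5833 - (-7.1667)² = 16.8889.
  S^{-1} = (1/det) · [[d, -b], [-b, a]] = [[0.449, 0.4243],
 [0.4243, 0.5329]].

Step 4 — quadratic form (x̄ - mu_0)^T · S^{-1} · (x̄ - mu_0):
  S^{-1} · (x̄ - mu_0) = (1.8158, 2.2105),
  (x̄ - mu_0)^T · [...] = (0.5)·(1.8158) + (3.75)·(2.2105) = 9.1974.

Step 5 — scale by n: T² = 4 · 9.1974 = 36.7895.

T² ≈ 36.7895
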